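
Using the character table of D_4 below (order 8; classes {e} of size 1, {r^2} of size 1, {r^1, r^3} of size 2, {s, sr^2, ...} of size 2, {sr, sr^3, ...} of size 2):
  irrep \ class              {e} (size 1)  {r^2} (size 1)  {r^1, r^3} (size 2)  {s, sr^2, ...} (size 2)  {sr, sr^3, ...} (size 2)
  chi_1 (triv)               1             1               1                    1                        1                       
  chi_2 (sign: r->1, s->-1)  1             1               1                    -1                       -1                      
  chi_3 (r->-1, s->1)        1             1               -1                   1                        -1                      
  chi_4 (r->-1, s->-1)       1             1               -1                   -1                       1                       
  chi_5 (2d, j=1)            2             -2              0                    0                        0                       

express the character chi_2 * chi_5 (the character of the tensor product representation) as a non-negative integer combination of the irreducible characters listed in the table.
chi_2 tensor chi_5 = chi_5 (all other irreducibles have multiplicity 0).

Proof sketch: The character of a tensor product is the pointwise product (chi_2 * chi_5)(C) = chi_2(C) * chi_5(C):
  {e}: (1)*(2), {r^2}: (1)*(-2), {r^1, r^3}: (1)*(0), {s, sr^2, ...}: (-1)*(0), {sr, sr^3, ...}: (-1)*(0)
so (chi_2 * chi_5) takes values
  {e} -> 2, {r^2} -> -2, {r^1, r^3} -> 0, {s, sr^2, ...} -> 0, {sr, sr^3, ...} -> 0.
Now take the inner product of this character with each irreducible chi from the table, <chi_2*chi_5, chi> = (1/8) sum_C |C| (chi_2*chi_5)(C) conj(chi(C)):
  <chi_2*chi_5, chi_1> = (1/8)[1*(2)*conj(1) + 1*(-2)*conj(1) + 2*(0)*conj(1) + 2*(0)*conj(1) + 2*(0)*conj(1)]
      = (1/8)[(2) + (-2) + (0) + (0) + (0)] = 0/8 = 0
  <chi_2*chi_5, chi_2> = (1/8)[1*(2)*conj(1) + 1*(-2)*conj(1) + 2*(0)*conj(1) + 2*(0)*conj(-1) + 2*(0)*conj(-1)]
      = (1/8)[(2) + (-2) + (0) + (0) + (0)] = 0/8 = 0
  <chi_2*chi_5, chi_3> = (1/8)[1*(2)*conj(1) + 1*(-2)*conj(1) + 2*(0)*conj(-1) + 2*(0)*conj(1) + 2*(0)*conj(-1)]
      = (1/8)[(2) + (-2) + (0) + (0) + (0)] = 0/8 = 0
  <chi_2*chi_5, chi_4> = (1/8)[1*(2)*conj(1) + 1*(-2)*conj(1) + 2*(0)*conj(-1) + 2*(0)*conj(-1) + 2*(0)*conj(1)]
      = (1/8)[(2) + (-2) + (0) + (0) + (0)] = 0/8 = 0
  <chi_2*chi_5, chi_5> = (1/8)[1*(2)*conj(2) + 1*(-2)*conj(-2) + 2*(0)*conj(0) + 2*(0)*conj(0) + 2*(0)*conj(0)]
      = (1/8)[(4) + (4) + (0) + (0) + (0)] = 8/8 = 1
Hence the multiplicities are chi_5: 1. Dimension check: dim(chi_2)*dim(chi_5) = 1*2 = 2 and sum (mult * dim) = 1*2 = 2.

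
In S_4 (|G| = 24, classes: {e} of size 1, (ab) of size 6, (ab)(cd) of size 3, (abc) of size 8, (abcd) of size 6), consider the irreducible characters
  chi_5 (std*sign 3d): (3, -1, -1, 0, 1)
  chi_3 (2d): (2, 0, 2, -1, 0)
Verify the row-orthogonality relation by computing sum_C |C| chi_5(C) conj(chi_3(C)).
Sum = 0; so <chi_5, chi_3> = 0 (distinct irreducibles are orthogonal).

Working: Compute term by term over conjugacy classes (|C| * chi_5(C) * conj(chi_3(C))):
  1*(3)*conj(2) + 6*(-1)*conj(0) + 3*(-1)*conj(2) + 8*(0)*conj(-1) + 6*(1)*conj(0)
  = (6) + (0) + (-6) + (0) + (0)
  = 0.
Dividing by |G| = 24 gives 0/24 = 0, matching the row-orthogonality relation <chi_5, chi_3> = [chi_5 = chi_3].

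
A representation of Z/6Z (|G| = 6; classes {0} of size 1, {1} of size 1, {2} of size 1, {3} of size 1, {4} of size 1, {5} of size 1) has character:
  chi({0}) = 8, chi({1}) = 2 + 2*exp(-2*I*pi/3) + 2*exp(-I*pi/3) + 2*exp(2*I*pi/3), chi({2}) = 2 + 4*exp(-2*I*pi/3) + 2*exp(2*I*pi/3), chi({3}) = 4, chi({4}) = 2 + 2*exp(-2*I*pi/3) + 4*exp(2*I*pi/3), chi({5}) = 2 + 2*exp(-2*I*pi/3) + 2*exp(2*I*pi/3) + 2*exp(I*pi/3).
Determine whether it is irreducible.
Not irreducible (reducible): <chi, chi> = 16 > 1.

Details: <chi, chi> = (1/|G|) sum_C |C| * |chi(C)|^2 = (1/6)[1*|8|^2 + 1*|2 + 2*exp(-2*I*pi/3) + 2*exp(-I*pi/3) + 2*exp(2*I*pi/3)|^2 + 1*|2 + 4*exp(-2*I*pi/3) + 2*exp(2*I*pi/3)|^2 + 1*|4|^2 + 1*|2 + 2*exp(-2*I*pi/3) + 4*exp(2*I*pi/3)|^2 + 1*|2 + 2*exp(-2*I*pi/3) + 2*exp(2*I*pi/3) + 2*exp(I*pi/3)|^2]
  = (1/6)[(64) + (4) + (4) + (16) + (4) + (4)] = 96/6 = 16.
(Exp terms are combined using exp(i*s)*conj(exp(i*t)) = exp(i*(s-t)), and sums of them are collapsed using the identity that for every m > 1 the m distinct m-th roots of unity sum to 0, e.g. 1 + exp(2*I*pi/3) + exp(-2*I*pi/3) = 0.)
A character is irreducible iff <chi, chi> = 1, so this representation is reducible.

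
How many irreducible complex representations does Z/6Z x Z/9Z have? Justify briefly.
54

Reasoning: The number of irreducible complex representations of a finite group equals its number of conjugacy classes. Z/6Z x Z/9Z is abelian of order 54, so every element is its own conjugacy class: 54 classes, so Z/6Z x Z/9Z (order 54) has exactly 54 irreducible complex representations.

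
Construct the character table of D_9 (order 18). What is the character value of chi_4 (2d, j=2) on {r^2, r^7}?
Conjugacy classes: {e} of size 1, {r^1, r^8} of size 2, {r^2, r^7} of size 2, {r^3, r^6} of size 2, {r^4, r^5} of size 2, {s, sr, ..., sr^8} of size 9.
Character table:
  irrep \ class              {e} (size 1)  {r^1, r^8} (size 2)  {r^2, r^7} (size 2)  {r^3, r^6} (size 2)  {r^4, r^5} (size 2)  {s, sr, ..., sr^8} (size 9)
  chi_1 (triv)               1             1                    1                    1                    1                    1                          
  chi_2 (sign: r->1, s->-1)  1             1                    1                    1                    1                    -1                         
  chi_3 (2d, j=1)            2             2*cos(2*pi/9)        2*cos(4*pi/9)        -1                   -2*cos(pi/9)         0                          
  chi_4 (2d, j=2)            2             2*cos(4*pi/9)        -2*cos(pi/9)         -1                   2*cos(2*pi/9)        0                          
  chi_5 (2d, j=3)            2             -1                   -1                   2                    -1                   0                          
  chi_6 (2d, j=4)            2             -2*cos(pi/9)         2*cos(2*pi/9)        -1                   2*cos(4*pi/9)        0                          

Spot check: chi_4 (2d, j=2) on {r^2, r^7} = -2*cos(pi/9).

D_9 has order 2*9 = 18 with 6 conjugacy classes, hence 6 irreducibles. Sum of squared dims 1 + 1 + 4 + 4 + 4 + 4 = 18 = |G|. Linear characters come from the abelianisation; the 2-dimensional irreps have character r^k -> 2*cos(2*pi*j*k/9), reflections -> 0.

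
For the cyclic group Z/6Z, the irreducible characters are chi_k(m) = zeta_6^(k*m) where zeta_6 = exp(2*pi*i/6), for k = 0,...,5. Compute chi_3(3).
chi_3(3) = zeta_6^9 = -1

Working: chi_3(3) = zeta_6^(3*3) = zeta_6^9. Since zeta_6^6 = 1, this equals zeta_6^3 = exp(2*pi*i*3/6) = -1.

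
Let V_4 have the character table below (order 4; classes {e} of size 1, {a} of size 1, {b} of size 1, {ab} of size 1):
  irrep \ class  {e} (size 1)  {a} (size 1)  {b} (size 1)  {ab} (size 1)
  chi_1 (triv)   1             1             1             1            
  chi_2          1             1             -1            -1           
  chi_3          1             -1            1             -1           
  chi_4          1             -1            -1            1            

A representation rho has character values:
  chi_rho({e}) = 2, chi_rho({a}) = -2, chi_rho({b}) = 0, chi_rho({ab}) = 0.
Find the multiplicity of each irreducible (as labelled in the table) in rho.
Multiplicities: chi_1: 0, chi_2: 0, chi_3: 1, chi_4: 1.

Why: Use <chi_rho, chi> = (1/|G|) sum_C |C| * chi_rho(C) * conj(chi(C)) with |G| = 4 for each irreducible chi in the table:
  <chi_rho, chi_1> = (1/4)[1*(2)*conj(1) + 1*(-2)*conj(1) + 1*(0)*conj(1) + 1*(0)*conj(1)]
      = (1/4)[(2) + (-2) + (0) + (0)] = 0/4 = 0
  <chi_rho, chi_2> = (1/4)[1*(2)*conj(1) + 1*(-2)*conj(1) + 1*(0)*conj(-1) + 1*(0)*conj(-1)]
      = (1/4)[(2) + (-2) + (0) + (0)] = 0/4 = 0
  <chi_rho, chi_3> = (1/4)[1*(2)*conj(1) + 1*(-2)*conj(-1) + 1*(0)*conj(1) + 1*(0)*conj(-1)]
      = (1/4)[(2) + (2) + (0) + (0)] = 4/4 = 1
  <chi_rho, chi_4> = (1/4)[1*(2)*conj(1) + 1*(-2)*conj(-1) + 1*(0)*conj(-1) + 1*(0)*conj(1)]
      = (1/4)[(2) + (2) + (0) + (0)] = 4/4 = 1
Dimension check: dim(rho) = sum (mult * dim) = 0*1 + 0*1 + 1*1 + 1*1 = 2 = chi_rho(e) = 2.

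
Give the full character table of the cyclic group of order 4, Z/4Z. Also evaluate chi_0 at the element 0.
Character table of Z/4Z (irreps indexed chi_0,...,chi_3 with chi_k(m) = zeta_4^(k*m), zeta_4 = exp(2*pi*i/4)):
  irrep \ class  {0} (size 1)  {1} (size 1)  {2} (size 1)  {3} (size 1)
  chi_0          1             1             1             1           
  chi_1          1             I             -1            -I          
  chi_2          1             -1            1             -1          
  chi_3          1             -I            -1            I           

Spot check: chi_0(0) = zeta_4^(0*0) = zeta_4^0 = 1.

Why: Z/4Z is abelian, so all 4 irreducible complex representations are 1-dimensional. They are given by chi_k(m) = zeta_4^(k*m) for k = 0,...,3. Row orthogonality: sum_m chi_k(m) conj(chi_l(m)) = 4 * [k = l].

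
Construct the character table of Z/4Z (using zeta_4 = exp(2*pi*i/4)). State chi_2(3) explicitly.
Character table of Z/4Z (irreps indexed chi_0,...,chi_3 with chi_k(m) = zeta_4^(k*m), zeta_4 = exp(2*pi*i/4)):
  irrep \ class  {0} (size 1)  {1} (size 1)  {2} (size 1)  {3} (size 1)
  chi_0          1             1             1             1           
  chi_1          1             I             -1            -I          
  chi_2          1             -1            1             -1          
  chi_3          1             -I            -1            I           

Spot check: chi_2(3) = zeta_4^(2*3) = zeta_4^6 = -1.

Proof sketch: Z/4Z is abelian, so all 4 irreducible complex representations are 1-dimensional. They are given by chi_k(m) = zeta_4^(k*m) for k = 0,...,3. Row orthogonality: sum_m chi_k(m) conj(chi_l(m)) = 4 * [k = l].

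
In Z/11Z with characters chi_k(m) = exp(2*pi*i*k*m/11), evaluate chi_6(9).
chi_6(9) = zeta_11^54 = exp(-2*I*pi/11)

chi_6(9) = zeta_11^(6*9) = zeta_11^54. Since zeta_11^11 = 1, this equals zeta_11^10 = exp(2*pi*i*10/11) = exp(-2*I*pi/11).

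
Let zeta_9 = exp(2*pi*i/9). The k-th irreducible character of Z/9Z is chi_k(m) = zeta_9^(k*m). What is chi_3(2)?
chi_3(2) = zeta_9^6 = exp(-2*I*pi/3)

Argument: chi_3(2) = zeta_9^(3*2) = zeta_9^6. Since zeta_9^9 = 1, this equals zeta_9^6 = exp(2*pi*i*6/9) = exp(-2*I*pi/3).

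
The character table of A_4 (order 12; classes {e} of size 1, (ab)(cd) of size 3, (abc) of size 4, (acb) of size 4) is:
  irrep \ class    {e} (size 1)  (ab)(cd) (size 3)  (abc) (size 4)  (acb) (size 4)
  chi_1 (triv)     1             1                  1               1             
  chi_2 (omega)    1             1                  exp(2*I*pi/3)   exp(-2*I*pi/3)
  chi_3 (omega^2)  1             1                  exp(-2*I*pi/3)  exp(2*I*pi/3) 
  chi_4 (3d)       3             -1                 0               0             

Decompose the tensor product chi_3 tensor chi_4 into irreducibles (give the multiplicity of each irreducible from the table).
chi_3 tensor chi_4 = chi_4 (all other irreducibles have multiplicity 0).

Justification: The character of a tensor product is the pointwise product (chi_3 * chi_4)(C) = chi_3(C) * chi_4(C):
  {e}: (1)*(3), (ab)(cd): (1)*(-1), (abc): (exp(-2*I*pi/3))*(0), (acb): (exp(2*I*pi/3))*(0)
so (chi_3 * chi_4) takes values
  {e} -> 3, (ab)(cd) -> -1, (abc) -> 0, (acb) -> 0.
Now take the inner product of this character with each irreducible chi from the table, <chi_3*chi_4, chi> = (1/12) sum_C |C| (chi_3*chi_4)(C) conj(chi(C)):
  <chi_3*chi_4, chi_1> = (1/12)[1*(3)*conj(1) + 3*(-1)*conj(1) + 4*(0)*conj(1) + 4*(0)*conj(1)]
      = (1/12)[(3) + (-3) + (0) + (0)] = 0/12 = 0
  <chi_3*chi_4, chi_2> = (1/12)[1*(3)*conj(1) + 3*(-1)*conj(1) + 4*(0)*conj(exp(2*I*pi/3)) + 4*(0)*conj(exp(-2*I*pi/3))]
      = (1/12)[(3) + (-3) + (0) + (0)] = 0/12 = 0
  <chi_3*chi_4, chi_3> = (1/12)[1*(3)*conj(1) + 3*(-1)*conj(1) + 4*(0)*conj(exp(-2*I*pi/3)) + 4*(0)*conj(exp(2*I*pi/3))]
      = (1/12)[(3) + (-3) + (0) + (0)] = 0/12 = 0
  <chi_3*chi_4, chi_4> = (1/12)[1*(3)*conj(3) + 3*(-1)*conj(-1) + 4*(0)*conj(0) + 4*(0)*conj(0)]
      = (1/12)[(9) + (3) + (0) + (0)] = 12/12 = 1
(Exp terms are combined using exp(i*s)*conj(exp(i*t)) = exp(i*(s-t)), and sums of them are collapsed using the identity that for every m > 1 the m distinct m-th roots of unity sum to 0, e.g. 1 + exp(2*I*pi/3) + exp(-2*I*pi/3) = 0.)
Hence the multiplicities are chi_4: 1. Dimension check: dim(chi_3)*dim(chi_4) = 1*3 = 3 and sum (mult * dim) = 1*3 = 3.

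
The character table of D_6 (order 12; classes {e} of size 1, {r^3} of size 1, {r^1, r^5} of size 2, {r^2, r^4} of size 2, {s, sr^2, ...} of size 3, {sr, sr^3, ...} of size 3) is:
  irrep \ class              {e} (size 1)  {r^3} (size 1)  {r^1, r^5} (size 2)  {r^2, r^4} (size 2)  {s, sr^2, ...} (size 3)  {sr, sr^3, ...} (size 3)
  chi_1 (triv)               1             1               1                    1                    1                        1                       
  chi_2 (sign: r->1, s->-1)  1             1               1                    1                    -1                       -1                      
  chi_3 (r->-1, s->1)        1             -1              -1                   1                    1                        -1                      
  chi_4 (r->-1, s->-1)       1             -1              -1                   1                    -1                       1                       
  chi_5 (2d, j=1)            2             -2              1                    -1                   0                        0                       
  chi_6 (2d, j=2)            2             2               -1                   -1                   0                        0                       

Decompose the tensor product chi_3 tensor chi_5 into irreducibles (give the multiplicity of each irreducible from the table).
chi_3 tensor chi_5 = chi_6 (all other irreducibles have multiplicity 0).

Justification: The character of a tensor product is the pointwise product (chi_3 * chi_5)(C) = chi_3(C) * chi_5(C):
  {e}: (1)*(2), {r^3}: (-1)*(-2), {r^1, r^5}: (-1)*(1), {r^2, r^4}: (1)*(-1), {s, sr^2, ...}: (1)*(0), {sr, sr^3, ...}: (-1)*(0)
so (chi_3 * chi_5) takes values
  {e} -> 2, {r^3} -> 2, {r^1, r^5} -> -1, {r^2, r^4} -> -1, {s, sr^2, ...} -> 0, {sr, sr^3, ...} -> 0.
Now take the inner product of this character with each irreducible chi from the table, <chi_3*chi_5, chi> = (1/12) sum_C |C| (chi_3*chi_5)(C) conj(chi(C)):
  <chi_3*chi_5, chi_1> = (1/12)[1*(2)*conj(1) + 1*(2)*conj(1) + 2*(-1)*conj(1) + 2*(-1)*conj(1) + 3*(0)*conj(1) + 3*(0)*conj(1)]
      = (1/12)[(2) + (2) + (-2) + (-2) + (0) + (0)] = 0/12 = 0
  <chi_3*chi_5, chi_2> = (1/12)[1*(2)*conj(1) + 1*(2)*conj(1) + 2*(-1)*conj(1) + 2*(-1)*conj(1) + 3*(0)*conj(-1) + 3*(0)*conj(-1)]
      = (1/12)[(2) + (2) + (-2) + (-2) + (0) + (0)] = 0/12 = 0
  <chi_3*chi_5, chi_3> = (1/12)[1*(2)*conj(1) + 1*(2)*conj(-1) + 2*(-1)*conj(-1) + 2*(-1)*conj(1) + 3*(0)*conj(1) + 3*(0)*conj(-1)]
      = (1/12)[(2) + (-2) + (2) + (-2) + (0) + (0)] = 0/12 = 0
  <chi_3*chi_5, chi_4> = (1/12)[1*(2)*conj(1) + 1*(2)*conj(-1) + 2*(-1)*conj(-1) + 2*(-1)*conj(1) + 3*(0)*conj(-1) + 3*(0)*conj(1)]
      = (1/12)[(2) + (-2) + (2) + (-2) + (0) + (0)] = 0/12 = 0
  <chi_3*chi_5, chi_5> = (1/12)[1*(2)*conj(2) + 1*(2)*conj(-2) + 2*(-1)*conj(1) + 2*(-1)*conj(-1) + 3*(0)*conj(0) + 3*(0)*conj(0)]
      = (1/12)[(4) + (-4) + (-2) + (2) + (0) + (0)] = 0/12 = 0
  <chi_3*chi_5, chi_6> = (1/12)[1*(2)*conj(2) + 1*(2)*conj(2) + 2*(-1)*conj(-1) + 2*(-1)*conj(-1) + 3*(0)*conj(0) + 3*(0)*conj(0)]
      = (1/12)[(4) + (4) + (2) + (2) + (0) + (0)] = 12/12 = 1
Hence the multiplicities are chi_6: 1. Dimension check: dim(chi_3)*dim(chi_5) = 1*2 = 2 and sum (mult * dim) = 1*2 = 2.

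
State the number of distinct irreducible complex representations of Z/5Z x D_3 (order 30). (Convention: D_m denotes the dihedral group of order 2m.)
15

Derivation: The number of irreducible complex representations of a finite group equals its number of conjugacy classes. For a direct product, #classes(G x H) = #classes(G) * #classes(H). Z/5Z has 5 classes (abelian), D_3 has 3 classes, so 5 * 3 = 15, so Z/5Z x D_3 (order 30) has exactly 15 irreducible complex representations.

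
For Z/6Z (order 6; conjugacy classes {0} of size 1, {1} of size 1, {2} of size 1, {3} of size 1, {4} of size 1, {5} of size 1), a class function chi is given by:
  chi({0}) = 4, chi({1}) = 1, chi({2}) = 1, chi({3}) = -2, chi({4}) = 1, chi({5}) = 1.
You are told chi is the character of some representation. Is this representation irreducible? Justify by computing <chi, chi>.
Not irreducible (reducible): <chi, chi> = 4 > 1.

Why: <chi, chi> = (1/|G|) sum_C |C| * |chi(C)|^2 = (1/6)[1*|4|^2 + 1*|1|^2 + 1*|1|^2 + 1*|-2|^2 + 1*|1|^2 + 1*|1|^2]
  = (1/6)[(16) + (1) + (1) + (4) + (1) + (1)] = 24/6 = 4.
(Exp terms are combined using exp(i*s)*conj(exp(i*t)) = exp(i*(s-t)), and sums of them are collapsed using the identity that for every m > 1 the m distinct m-th roots of unity sum to 0, e.g. 1 + exp(2*I*pi/3) + exp(-2*I*pi/3) = 0.)
A character is irreducible iff <chi, chi> = 1, so this representation is reducible.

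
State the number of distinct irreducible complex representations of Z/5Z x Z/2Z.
10

Solution. The number of irreducible complex representations of a finite group equals its number of conjugacy classes. Z/5Z x Z/2Z is abelian of order 10, so every element is its own conjugacy class: 10 classes, so Z/5Z x Z/2Z (order 10) has exactly 10 irreducible complex representations.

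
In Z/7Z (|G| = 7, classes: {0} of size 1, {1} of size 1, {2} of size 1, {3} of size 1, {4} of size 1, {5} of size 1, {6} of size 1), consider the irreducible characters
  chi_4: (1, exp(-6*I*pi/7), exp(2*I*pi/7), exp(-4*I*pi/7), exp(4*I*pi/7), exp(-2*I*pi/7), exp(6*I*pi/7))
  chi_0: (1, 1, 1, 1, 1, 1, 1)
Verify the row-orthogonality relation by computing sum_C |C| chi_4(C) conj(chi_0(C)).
Sum = 0; so <chi_4, chi_0> = 0 (distinct irreducibles are orthogonal).

Compute term by term over conjugacy classes (|C| * chi_4(C) * conj(chi_0(C))):
  1*(1)*conj(1) + 1*(exp(-6*I*pi/7))*conj(1) + 1*(exp(2*I*pi/7))*conj(1) + 1*(exp(-4*I*pi/7))*conj(1) + 1*(exp(4*I*pi/7))*conj(1) + 1*(exp(-2*I*pi/7))*conj(1) + 1*(exp(6*I*pi/7))*conj(1)
  = (1) + (exp(-6*I*pi/7)) + (exp(2*I*pi/7)) + (exp(-4*I*pi/7)) + (exp(4*I*pi/7)) + (exp(-2*I*pi/7)) + (exp(6*I*pi/7))
  = 0.
(Exp terms are combined using exp(i*s)*conj(exp(i*t)) = exp(i*(s-t)), and sums of them are collapsed using the identity that for every m > 1 the m distinct m-th roots of unity sum to 0, e.g. 1 + exp(2*I*pi/3) + exp(-2*I*pi/3) = 0.)
Dividing by |G| = 7 gives 0/7 = 0, matching the row-orthogonality relation <chi_4, chi_0> = [chi_4 = chi_0].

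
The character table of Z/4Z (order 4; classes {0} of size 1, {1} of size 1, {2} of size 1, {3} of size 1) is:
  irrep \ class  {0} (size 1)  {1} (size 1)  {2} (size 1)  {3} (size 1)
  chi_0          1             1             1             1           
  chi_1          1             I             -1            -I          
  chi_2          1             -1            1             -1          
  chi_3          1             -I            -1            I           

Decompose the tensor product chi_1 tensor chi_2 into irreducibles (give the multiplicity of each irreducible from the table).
chi_1 tensor chi_2 = chi_3 (all other irreducibles have multiplicity 0).

Proof sketch: The character of a tensor product is the pointwise product (chi_1 * chi_2)(C) = chi_1(C) * chi_2(C):
  {0}: (1)*(1), {1}: (I)*(-1), {2}: (-1)*(1), {3}: (-I)*(-1)
so (chi_1 * chi_2) takes values
  {0} -> 1, {1} -> -I, {2} -> -1, {3} -> I.
Now take the inner product of this character with each irreducible chi from the table, <chi_1*chi_2, chi> = (1/4) sum_C |C| (chi_1*chi_2)(C) conj(chi(C)):
  <chi_1*chi_2, chi_0> = (1/4)[1*(1)*conj(1) + 1*(-I)*conj(1) + 1*(-1)*conj(1) + 1*(I)*conj(1)]
      = (1/4)[(1) + (-I) + (-1) + (I)] = 0/4 = 0
  <chi_1*chi_2, chi_1> = (1/4)[1*(1)*conj(1) + 1*(-I)*conj(I) + 1*(-1)*conj(-1) + 1*(I)*conj(-I)]
      = (1/4)[(1) + (-1) + (1) + (-1)] = 0/4 = 0
  <chi_1*chi_2, chi_2> = (1/4)[1*(1)*conj(1) + 1*(-I)*conj(-1) + 1*(-1)*conj(1) + 1*(I)*conj(-1)]
      = (1/4)[(1) + (I) + (-1) + (-I)] = 0/4 = 0
  <chi_1*chi_2, chi_3> = (1/4)[1*(1)*conj(1) + 1*(-I)*conj(-I) + 1*(-1)*conj(-1) + 1*(I)*conj(I)]
      = (1/4)[(1) + (1) + (1) + (1)] = 4/4 = 1
(Exp terms are combined using exp(i*s)*conj(exp(i*t)) = exp(i*(s-t)), and sums of them are collapsed using the identity that for every m > 1 the m distinct m-th roots of unity sum to 0, e.g. 1 + exp(2*I*pi/3) + exp(-2*I*pi/3) = 0.)
Hence the multiplicities are chi_3: 1. Dimension check: dim(chi_1)*dim(chi_2) = 1*1 = 1 and sum (mult * dim) = 1*1 = 1.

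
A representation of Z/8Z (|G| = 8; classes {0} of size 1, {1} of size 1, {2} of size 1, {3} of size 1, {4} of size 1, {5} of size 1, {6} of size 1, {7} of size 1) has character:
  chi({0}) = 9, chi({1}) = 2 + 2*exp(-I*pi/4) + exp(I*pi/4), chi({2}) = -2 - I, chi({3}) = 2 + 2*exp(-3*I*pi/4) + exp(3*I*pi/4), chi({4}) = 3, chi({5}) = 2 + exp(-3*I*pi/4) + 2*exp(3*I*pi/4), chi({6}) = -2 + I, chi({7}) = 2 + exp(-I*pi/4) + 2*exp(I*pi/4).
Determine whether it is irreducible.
Not irreducible (reducible): <chi, chi> = 17 > 1.

Working: <chi, chi> = (1/|G|) sum_C |C| * |chi(C)|^2 = (1/8)[1*|9|^2 + 1*|2 + 2*exp(-I*pi/4) + exp(I*pi/4)|^2 + 1*|-2 - I|^2 + 1*|2 + 2*exp(-3*I*pi/4) + exp(3*I*pi/4)|^2 + 1*|3|^2 + 1*|2 + exp(-3*I*pi/4) + 2*exp(3*I*pi/4)|^2 + 1*|-2 + I|^2 + 1*|2 + exp(-I*pi/4) + 2*exp(I*pi/4)|^2]
  = (1/8)[(81) + (9 + 6*exp(-I*pi/4) + 6*exp(I*pi/4)) + (5) + (9 + 6*exp(-3*I*pi/4) + 6*exp(3*I*pi/4)) + (9) + (9 + 6*exp(-3*I*pi/4) + 6*exp(3*I*pi/4)) + (5) + (9 + 6*exp(-I*pi/4) + 6*exp(I*pi/4))] = 136/8 = 17.
(Exp terms are combined using exp(i*s)*conj(exp(i*t)) = exp(i*(s-t)), and sums of them are collapsed using the identity that for every m > 1 the m distinct m-th roots of unity sum to 0, e.g. 1 + exp(2*I*pi/3) + exp(-2*I*pi/3) = 0.)
A character is irreducible iff <chi, chi> = 1, so this representation is reducible.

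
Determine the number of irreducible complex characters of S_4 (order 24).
5

The number of irreducible complex representations of a finite group equals its number of conjugacy classes. Conjugacy classes in S_4 correspond to cycle types, i.e. partitions of 4; there are p(4) = 5 of them, so S_4 (order 24) has exactly 5 irreducible complex representations.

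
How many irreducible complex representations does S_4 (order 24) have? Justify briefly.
5

The number of irreducible complex representations of a finite group equals its number of conjugacy classes. Conjugacy classes in S_4 correspond to cycle types, i.e. partitions of 4; there are p(4) = 5 of them, so S_4 (order 24) has exactly 5 irreducible complex representations.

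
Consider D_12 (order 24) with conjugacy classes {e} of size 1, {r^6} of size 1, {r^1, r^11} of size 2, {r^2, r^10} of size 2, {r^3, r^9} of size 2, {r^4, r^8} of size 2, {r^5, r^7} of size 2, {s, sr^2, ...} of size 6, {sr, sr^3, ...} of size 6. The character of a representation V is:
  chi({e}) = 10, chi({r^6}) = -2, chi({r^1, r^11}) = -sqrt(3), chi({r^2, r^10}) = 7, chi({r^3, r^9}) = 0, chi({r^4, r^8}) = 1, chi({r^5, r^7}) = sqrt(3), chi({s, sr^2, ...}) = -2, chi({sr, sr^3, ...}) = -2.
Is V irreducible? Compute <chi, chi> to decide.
Not irreducible (reducible): <chi, chi> = 11 > 1.

Why: <chi, chi> = (1/|G|) sum_C |C| * |chi(C)|^2 = (1/24)[1*|10|^2 + 1*|-2|^2 + 2*|-sqrt(3)|^2 + 2*|7|^2 + 2*|0|^2 + 2*|1|^2 + 2*|sqrt(3)|^2 + 6*|-2|^2 + 6*|-2|^2]
  = (1/24)[(100) + (4) + (6) + (98) + (0) + (2) + (6) + (24) + (24)] = 264/24 = 11.
A character is irreducible iff <chi, chi> = 1, so this representation is reducible.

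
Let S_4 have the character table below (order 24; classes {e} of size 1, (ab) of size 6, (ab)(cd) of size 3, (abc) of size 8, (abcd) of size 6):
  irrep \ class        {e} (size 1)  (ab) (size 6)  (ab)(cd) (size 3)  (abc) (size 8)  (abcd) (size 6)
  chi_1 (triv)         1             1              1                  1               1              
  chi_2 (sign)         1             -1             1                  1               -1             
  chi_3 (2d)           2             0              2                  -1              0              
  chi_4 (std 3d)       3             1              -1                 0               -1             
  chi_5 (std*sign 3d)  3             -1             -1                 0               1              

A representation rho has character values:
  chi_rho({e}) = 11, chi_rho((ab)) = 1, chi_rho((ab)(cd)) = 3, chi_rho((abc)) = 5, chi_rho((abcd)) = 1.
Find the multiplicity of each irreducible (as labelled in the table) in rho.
Multiplicities: chi_1: 3, chi_2: 2, chi_3: 0, chi_4: 1, chi_5: 1.

Justification: Use <chi_rho, chi> = (1/|G|) sum_C |C| * chi_rho(C) * conj(chi(C)) with |G| = 24 for each irreducible chi in the table:
  <chi_rho, chi_1> = (1/24)[1*(11)*conj(1) + 6*(1)*conj(1) + 3*(3)*conj(1) + 8*(5)*conj(1) + 6*(1)*conj(1)]
      = (1/24)[(11) + (6) + (9) + (40) + (6)] = 72/24 = 3
  <chi_rho, chi_2> = (1/24)[1*(11)*conj(1) + 6*(1)*conj(-1) + 3*(3)*conj(1) + 8*(5)*conj(1) + 6*(1)*conj(-1)]
      = (1/24)[(11) + (-6) + (9) + (40) + (-6)] = 48/24 = 2
  <chi_rho, chi_3> = (1/24)[1*(11)*conj(2) + 6*(1)*conj(0) + 3*(3)*conj(2) + 8*(5)*conj(-1) + 6*(1)*conj(0)]
      = (1/24)[(22) + (0) + (18) + (-40) + (0)] = 0/24 = 0
  <chi_rho, chi_4> = (1/24)[1*(11)*conj(3) + 6*(1)*conj(1) + 3*(3)*conj(-1) + 8*(5)*conj(0) + 6*(1)*conj(-1)]
      = (1/24)[(33) + (6) + (-9) + (0) + (-6)] = 24/24 = 1
  <chi_rho, chi_5> = (1/24)[1*(11)*conj(3) + 6*(1)*conj(-1) + 3*(3)*conj(-1) + 8*(5)*conj(0) + 6*(1)*conj(1)]
      = (1/24)[(33) + (-6) + (-9) + (0) + (6)] = 24/24 = 1
Dimension check: dim(rho) = sum (mult * dim) = 3*1 + 2*1 + 0*2 + 1*3 + 1*3 = 11 = chi_rho(e) = 11.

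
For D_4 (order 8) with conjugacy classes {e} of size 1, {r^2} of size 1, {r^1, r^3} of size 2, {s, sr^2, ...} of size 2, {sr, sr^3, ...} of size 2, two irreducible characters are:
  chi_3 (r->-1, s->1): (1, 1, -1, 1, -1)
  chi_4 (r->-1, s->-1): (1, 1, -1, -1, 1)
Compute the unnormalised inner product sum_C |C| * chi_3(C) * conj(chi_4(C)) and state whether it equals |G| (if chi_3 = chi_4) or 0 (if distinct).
Sum = 0; so <chi_3, chi_4> = 0 (distinct irreducibles are orthogonal).

Compute term by term over conjugacy classes (|C| * chi_3(C) * conj(chi_4(C))):
  1*(1)*conj(1) + 1*(1)*conj(1) + 2*(-1)*conj(-1) + 2*(1)*conj(-1) + 2*(-1)*conj(1)
  = (1) + (1) + (2) + (-2) + (-2)
  = 0.
Dividing by |G| = 8 gives 0/8 = 0, matching the row-orthogonality relation <chi_3, chi_4> = [chi_3 = chi_4].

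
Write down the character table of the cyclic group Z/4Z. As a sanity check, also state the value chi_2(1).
Character table of Z/4Z (irreps indexed chi_0,...,chi_3 with chi_k(m) = zeta_4^(k*m), zeta_4 = exp(2*pi*i/4)):
  irrep \ class  {0} (size 1)  {1} (size 1)  {2} (size 1)  {3} (size 1)
  chi_0          1             1             1             1           
  chi_1          1             I             -1            -I          
  chi_2          1             -1            1             -1          
  chi_3          1             -I            -1            I           

Spot check: chi_2(1) = zeta_4^(2*1) = zeta_4^2 = -1.

Argument: Z/4Z is abelian, so all 4 irreducible complex representations are 1-dimensional. They are given by chi_k(m) = zeta_4^(k*m) for k = 0,...,3. Row orthogonality: sum_m chi_k(m) conj(chi_l(m)) = 4 * [k = l].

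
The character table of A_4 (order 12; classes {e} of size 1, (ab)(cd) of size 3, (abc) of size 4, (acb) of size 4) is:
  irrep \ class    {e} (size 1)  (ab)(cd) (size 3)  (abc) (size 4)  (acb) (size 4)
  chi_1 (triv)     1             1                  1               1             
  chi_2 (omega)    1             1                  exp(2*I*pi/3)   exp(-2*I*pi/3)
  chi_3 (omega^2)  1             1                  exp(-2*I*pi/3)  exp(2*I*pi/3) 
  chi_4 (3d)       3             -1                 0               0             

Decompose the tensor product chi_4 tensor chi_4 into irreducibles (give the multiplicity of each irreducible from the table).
chi_4 tensor chi_4 = chi_1 + chi_2 + chi_3 + 2*chi_4 (all other irreducibles have multiplicity 0).

Reasoning: The character of a tensor product is the pointwise product (chi_4 * chi_4)(C) = chi_4(C) * chi_4(C):
  {e}: (3)*(3), (ab)(cd): (-1)*(-1), (abc): (0)*(0), (acb): (0)*(0)
so (chi_4 * chi_4) takes values
  {e} -> 9, (ab)(cd) -> 1, (abc) -> 0, (acb) -> 0.
Now take the inner product of this character with each irreducible chi from the table, <chi_4*chi_4, chi> = (1/12) sum_C |C| (chi_4*chi_4)(C) conj(chi(C)):
  <chi_4*chi_4, chi_1> = (1/12)[1*(9)*conj(1) + 3*(1)*conj(1) + 4*(0)*conj(1) + 4*(0)*conj(1)]
      = (1/12)[(9) + (3) + (0) + (0)] = 12/12 = 1
  <chi_4*chi_4, chi_2> = (1/12)[1*(9)*conj(1) + 3*(1)*conj(1) + 4*(0)*conj(exp(2*I*pi/3)) + 4*(0)*conj(exp(-2*I*pi/3))]
      = (1/12)[(9) + (3) + (0) + (0)] = 12/12 = 1
  <chi_4*chi_4, chi_3> = (1/12)[1*(9)*conj(1) + 3*(1)*conj(1) + 4*(0)*conj(exp(-2*I*pi/3)) + 4*(0)*conj(exp(2*I*pi/3))]
      = (1/12)[(9) + (3) + (0) + (0)] = 12/12 = 1
  <chi_4*chi_4, chi_4> = (1/12)[1*(9)*conj(3) + 3*(1)*conj(-1) + 4*(0)*conj(0) + 4*(0)*conj(0)]
      = (1/12)[(27) + (-3) + (0) + (0)] = 24/12 = 2
(Exp terms are combined using exp(i*s)*conj(exp(i*t)) = exp(i*(s-t)), and sums of them are collapsed using the identity that for every m > 1 the m distinct m-th roots of unity sum to 0, e.g. 1 + exp(2*I*pi/3) + exp(-2*I*pi/3) = 0.)
Hence the multiplicities are chi_1: 1, chi_2: 1, chi_3: 1, chi_4: 2. Dimension check: dim(chi_4)*dim(chi_4) = 3*3 = 9 and sum (mult * dim) = 1*1 + 1*1 + 1*1 + 2*3 = 9.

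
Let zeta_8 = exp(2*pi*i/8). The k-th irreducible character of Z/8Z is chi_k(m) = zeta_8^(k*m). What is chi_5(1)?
chi_5(1) = zeta_8^5 = exp(-3*I*pi/4)

Working: chi_5(1) = zeta_8^(5*1) = zeta_8^5. Since zeta_8^8 = 1, this equals zeta_8^5 = exp(2*pi*i*5/8) = exp(-3*I*pi/4).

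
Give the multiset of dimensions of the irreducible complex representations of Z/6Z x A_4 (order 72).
Dimensions: 1, 1, 1, 1, 1, 1, 1, 1, 1, 1, 1, 1, 1, 1, 1, 1, 1, 1, 3, 3, 3, 3, 3, 3

Reasoning: There are 24 irreducibles (= number of conjugacy classes). Their dimensions d_i satisfy sum d_i^2 = |G| = 72: 1 + 1 + 1 + 1 + 1 + 1 + 1 + 1 + 1 + 1 + 1 + 1 + 1 + 1 + 1 + 1 + 1 + 1 + 9 + 9 + 9 + 9 + 9 + 9 = 72. (For the product with Z/6Z: each of the 6 1-dim characters of Z/6Z tensors with each irrep of A_4, giving 6 copies of each A_4-dimension.)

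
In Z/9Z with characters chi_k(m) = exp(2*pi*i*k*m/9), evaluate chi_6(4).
chi_6(4) = zeta_9^24 = exp(-2*I*pi/3)

Reasoning: chi_6(4) = zeta_9^(6*4) = zeta_9^24. Since zeta_9^9 = 1, this equals zeta_9^6 = exp(2*pi*i*6/9) = exp(-2*I*pi/3).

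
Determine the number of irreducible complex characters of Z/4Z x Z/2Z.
8

Argument: The number of irreducible complex representations of a finite group equals its number of conjugacy classes. Z/4Z x Z/2Z is abelian of order 8, so every element is its own conjugacy class: 8 classes, so Z/4Z x Z/2Z (order 8) has exactly 8 irreducible complex representations.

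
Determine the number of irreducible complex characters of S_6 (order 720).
11

Justification: The number of irreducible complex representations of a finite group equals its number of conjugacy classes. Conjugacy classes in S_6 correspond to cycle types, i.e. partitions of 6; there are p(6) = 11 of them, so S_6 (order 720) has exactly 11 irreducible complex representations.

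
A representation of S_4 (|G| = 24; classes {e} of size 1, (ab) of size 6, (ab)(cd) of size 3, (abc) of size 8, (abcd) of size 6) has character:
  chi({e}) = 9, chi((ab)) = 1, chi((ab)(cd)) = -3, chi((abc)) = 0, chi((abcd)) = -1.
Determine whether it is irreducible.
Not irreducible (reducible): <chi, chi> = 5 > 1.

Reasoning: <chi, chi> = (1/|G|) sum_C |C| * |chi(C)|^2 = (1/24)[1*|9|^2 + 6*|1|^2 + 3*|-3|^2 + 8*|0|^2 + 6*|-1|^2]
  = (1/24)[(81) + (6) + (27) + (0) + (6)] = 120/24 = 5.
A character is irreducible iff <chi, chi> = 1, so this representation is reducible.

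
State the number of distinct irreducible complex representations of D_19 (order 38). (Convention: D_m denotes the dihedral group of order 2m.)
11

Argument: The number of irreducible complex representations of a finite group equals its number of conjugacy classes. D_19 has 11 conjugacy classes ((n+3)/2 for n odd), so D_19 (order 38) has exactly 11 irreducible complex representations.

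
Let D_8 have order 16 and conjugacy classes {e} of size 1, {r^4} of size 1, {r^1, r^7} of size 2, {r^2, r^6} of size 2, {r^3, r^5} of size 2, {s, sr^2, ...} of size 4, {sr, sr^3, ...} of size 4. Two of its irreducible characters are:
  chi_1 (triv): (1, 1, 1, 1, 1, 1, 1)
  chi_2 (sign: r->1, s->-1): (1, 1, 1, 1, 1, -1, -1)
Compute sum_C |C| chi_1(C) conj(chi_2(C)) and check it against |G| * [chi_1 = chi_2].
Sum = 0; so <chi_1, chi_2> = 0 (distinct irreducibles are orthogonal).

Working: Compute term by term over conjugacy classes (|C| * chi_1(C) * conj(chi_2(C))):
  1*(1)*conj(1) + 1*(1)*conj(1) + 2*(1)*conj(1) + 2*(1)*conj(1) + 2*(1)*conj(1) + 4*(1)*conj(-1) + 4*(1)*conj(-1)
  = (1) + (1) + (2) + (2) + (2) + (-4) + (-4)
  = 0.
Dividing by |G| = 16 gives 0/16 = 0, matching the row-orthogonality relation <chi_1, chi_2> = [chi_1 = chi_2].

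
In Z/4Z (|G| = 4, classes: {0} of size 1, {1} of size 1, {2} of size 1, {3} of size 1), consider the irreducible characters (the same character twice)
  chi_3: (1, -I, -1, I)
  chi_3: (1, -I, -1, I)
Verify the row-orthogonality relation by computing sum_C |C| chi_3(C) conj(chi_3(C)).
Sum = 4 = |G| = 4; so <chi_3, chi_3> = 1 (norm-1 confirms irreducibility).

Working: Compute term by term over conjugacy classes (|C| * chi_3(C) * conj(chi_3(C))):
  1*(1)*conj(1) + 1*(-I)*conj(-I) + 1*(-1)*conj(-1) + 1*(I)*conj(I)
  = (1) + (1) + (1) + (1)
  = 4.
(Exp terms are combined using exp(i*s)*conj(exp(i*t)) = exp(i*(s-t)), and sums of them are collapsed using the identity that for every m > 1 the m distinct m-th roots of unity sum to 0, e.g. 1 + exp(2*I*pi/3) + exp(-2*I*pi/3) = 0.)
Dividing by |G| = 4 gives 4/4 = 1, matching the row-orthogonality relation <chi_3, chi_3> = [chi_3 = chi_3].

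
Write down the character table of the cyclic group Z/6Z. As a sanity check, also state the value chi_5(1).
Character table of Z/6Z (irreps indexed chi_0,...,chi_5 with chi_k(m) = zeta_6^(k*m), zeta_6 = exp(2*pi*i/6)):
  irrep \ class  {0} (size 1)  {1} (size 1)    {2} (size 1)    {3} (size 1)  {4} (size 1)    {5} (size 1)  
  chi_0          1             1               1               1             1               1             
  chi_1          1             exp(I*pi/3)     exp(2*I*pi/3)   -1            exp(-2*I*pi/3)  exp(-I*pi/3)  
  chi_2          1             exp(2*I*pi/3)   exp(-2*I*pi/3)  1             exp(2*I*pi/3)   exp(-2*I*pi/3)
  chi_3          1             -1              1               -1            1               -1            
  chi_4          1             exp(-2*I*pi/3)  exp(2*I*pi/3)   1             exp(-2*I*pi/3)  exp(2*I*pi/3) 
  chi_5          1             exp(-I*pi/3)    exp(-2*I*pi/3)  -1            exp(2*I*pi/3)   exp(I*pi/3)   

Spot check: chi_5(1) = zeta_6^(5*1) = zeta_6^5 = exp(-I*pi/3).

Justification: Z/6Z is abelian, so all 6 irreducible complex representations are 1-dimensional. They are given by chi_k(m) = zeta_6^(k*m) for k = 0,...,5. Row orthogonality: sum_m chi_k(m) conj(chi_l(m)) = 6 * [k = l].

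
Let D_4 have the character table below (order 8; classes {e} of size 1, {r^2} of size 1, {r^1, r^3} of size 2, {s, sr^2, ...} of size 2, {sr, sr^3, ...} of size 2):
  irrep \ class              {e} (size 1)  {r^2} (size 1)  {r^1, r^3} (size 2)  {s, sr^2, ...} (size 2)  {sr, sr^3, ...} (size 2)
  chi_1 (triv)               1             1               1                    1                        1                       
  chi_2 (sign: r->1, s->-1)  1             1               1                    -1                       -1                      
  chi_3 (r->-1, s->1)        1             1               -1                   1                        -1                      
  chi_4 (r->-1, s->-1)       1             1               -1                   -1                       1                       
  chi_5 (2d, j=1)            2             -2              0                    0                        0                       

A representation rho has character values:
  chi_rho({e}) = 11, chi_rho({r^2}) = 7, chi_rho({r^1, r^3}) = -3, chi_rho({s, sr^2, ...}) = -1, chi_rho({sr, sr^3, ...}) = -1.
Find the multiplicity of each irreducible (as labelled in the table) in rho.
Multiplicities: chi_1: 1, chi_2: 2, chi_3: 3, chi_4: 3, chi_5: 1.

Use <chi_rho, chi> = (1/|G|) sum_C |C| * chi_rho(C) * conj(chi(C)) with |G| = 8 for each irreducible chi in the table:
  <chi_rho, chi_1> = (1/8)[1*(11)*conj(1) + 1*(7)*conj(1) + 2*(-3)*conj(1) + 2*(-1)*conj(1) + 2*(-1)*conj(1)]
      = (1/8)[(11) + (7) + (-6) + (-2) + (-2)] = 8/8 = 1
  <chi_rho, chi_2> = (1/8)[1*(11)*conj(1) + 1*(7)*conj(1) + 2*(-3)*conj(1) + 2*(-1)*conj(-1) + 2*(-1)*conj(-1)]
      = (1/8)[(11) + (7) + (-6) + (2) + (2)] = 16/8 = 2
  <chi_rho, chi_3> = (1/8)[1*(11)*conj(1) + 1*(7)*conj(1) + 2*(-3)*conj(-1) + 2*(-1)*conj(1) + 2*(-1)*conj(-1)]
      = (1/8)[(11) + (7) + (6) + (-2) + (2)] = 24/8 = 3
  <chi_rho, chi_4> = (1/8)[1*(11)*conj(1) + 1*(7)*conj(1) + 2*(-3)*conj(-1) + 2*(-1)*conj(-1) + 2*(-1)*conj(1)]
      = (1/8)[(11) + (7) + (6) + (2) + (-2)] = 24/8 = 3
  <chi_rho, chi_5> = (1/8)[1*(11)*conj(2) + 1*(7)*conj(-2) + 2*(-3)*conj(0) + 2*(-1)*conj(0) + 2*(-1)*conj(0)]
      = (1/8)[(22) + (-14) + (0) + (0) + (0)] = 8/8 = 1
Dimension check: dim(rho) = sum (mult * dim) = 1*1 + 2*1 + 3*1 + 3*1 + 1*2 = 11 = chi_rho(e) = 11.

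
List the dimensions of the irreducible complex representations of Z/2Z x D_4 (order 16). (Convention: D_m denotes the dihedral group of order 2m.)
Dimensions: 1, 1, 1, 1, 1, 1, 1, 1, 2, 2

Justification: There are 10 irreducibles (= number of conjugacy classes). Their dimensions d_i satisfy sum d_i^2 = |G| = 16: 1 + 1 + 1 + 1 + 1 + 1 + 1 + 1 + 4 + 4 = 16. (For the product with Z/2Z: each of the 2 1-dim characters of Z/2Z tensors with each irrep of D_4, giving 2 copies of each D_4-dimension.)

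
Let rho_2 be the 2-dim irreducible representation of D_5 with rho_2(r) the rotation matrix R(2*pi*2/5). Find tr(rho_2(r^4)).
chi_{rho_2}(r^4) = 2*cos(2*pi*2*4/5) = -sqrt(5)/2 - 1/2

Argument: rho_2(r^4) is rotation by angle 2*pi*2*4/5, whose trace is 2*cos(2*pi*2*4/5) = -sqrt(5)/2 - 1/2.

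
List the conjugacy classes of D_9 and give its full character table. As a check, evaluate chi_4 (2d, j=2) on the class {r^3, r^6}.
Conjugacy classes: {e} of size 1, {r^1, r^8} of size 2, {r^2, r^7} of size 2, {r^3, r^6} of size 2, {r^4, r^5} of size 2, {s, sr, ..., sr^8} of size 9.
Character table:
  irrep \ class              {e} (size 1)  {r^1, r^8} (size 2)  {r^2, r^7} (size 2)  {r^3, r^6} (size 2)  {r^4, r^5} (size 2)  {s, sr, ..., sr^8} (size 9)
  chi_1 (triv)               1             1                    1                    1                    1                    1                          
  chi_2 (sign: r->1, s->-1)  1             1                    1                    1                    1                    -1                         
  chi_3 (2d, j=1)            2             2*cos(2*pi/9)        2*cos(4*pi/9)        -1                   -2*cos(pi/9)         0                          
  chi_4 (2d, j=2)            2             2*cos(4*pi/9)        -2*cos(pi/9)         -1                   2*cos(2*pi/9)        0                          
  chi_5 (2d, j=3)            2             -1                   -1                   2                    -1                   0                          
  chi_6 (2d, j=4)            2             -2*cos(pi/9)         2*cos(2*pi/9)        -1                   2*cos(4*pi/9)        0                          

Spot check: chi_4 (2d, j=2) on {r^3, r^6} = -1.

Justification: D_9 has order 2*9 = 18 with 6 conjugacy classes, hence 6 irreducibles. Sum of squared dims 1 + 1 + 4 + 4 + 4 + 4 = 18 = |G|. Linear characters come from the abelianisation; the 2-dimensional irreps have character r^k -> 2*cos(2*pi*j*k/9), reflections -> 0.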